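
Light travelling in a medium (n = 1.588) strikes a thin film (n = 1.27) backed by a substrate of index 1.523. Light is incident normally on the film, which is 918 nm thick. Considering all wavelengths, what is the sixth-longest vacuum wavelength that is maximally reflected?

424 nm

At the upper boundary (n = 1.588 to n = 1.27) the reflected ray undergoes no phase shift.
At the lower boundary (n = 1.27 to n = 1.523) the reflected ray undergoes a half-wave phase shift.
Exactly one π shift → a net half-wave offset.
So the condition for constructive reflection is 2 n t = (m + ½) λ.
λ = 2 n t / (m + ½). The sixth-longest wavelength is m = 5: λ = 2 × 1.27 × 918 / 5.50 = 424 nm.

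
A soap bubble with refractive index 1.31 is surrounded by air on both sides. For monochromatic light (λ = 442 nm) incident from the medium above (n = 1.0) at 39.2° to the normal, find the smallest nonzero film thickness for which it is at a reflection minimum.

At the upper boundary (n = 1.0 to n = 1.31) the reflected ray undergoes a half-wave phase shift.
Ray reflecting at the bottom interface goes from n = 1.31 toward n = 1.0: no phase shift.
The two reflections differ by half a wavelength.
For minimum reflection here: 2 n t cos θ_r = m λ.
Snell's law: 1.0 sin 39.2° = 1.31 sin θ_r → sin θ_r = 0.482, cos θ_r = 0.876.
Minimum nonzero at m = 1: t = λ / (2 n cos θ_r) = 442 / (2 × 1.31 × 0.876) = 193 nm.

193 nm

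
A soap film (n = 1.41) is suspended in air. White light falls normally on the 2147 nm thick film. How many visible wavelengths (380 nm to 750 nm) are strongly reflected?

8

Ray reflecting at the top interface goes from n = 1.0 toward n = 1.41: a half-wave phase shift.
Bottom surface (1.41 → 1.0): reflection off a lower-index medium gives no phase shift.
Exactly one π shift → a net half-wave offset.
With one net inversion, constructive interference in reflection requires 2 n t = (m + ½) λ.
λ = 2 n t / (m + ½) = 6055 / (m + ½) nm.
m=7: 807 nm (IR); m=8: 712 nm (visible); m=9: 637 nm (visible); m=10: 577 nm (visible); m=11: 526 nm (visible); m=12: 484 nm (visible); m=13: 448 nm (visible); m=14: 418 nm (visible); m=15: 391 nm (visible); m=16: 367 nm (UV).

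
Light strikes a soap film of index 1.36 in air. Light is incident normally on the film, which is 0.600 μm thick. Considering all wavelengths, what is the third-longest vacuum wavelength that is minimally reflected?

544 nm

Ray reflecting at the top interface goes from n = 1.0 toward n = 1.36: a half-wave phase shift.
At the lower boundary (n = 1.36 to n = 1.0) the reflected ray undergoes no phase shift.
Exactly one π shift → a net half-wave offset.
So the condition for destructive reflection is 2 n t = m λ.
λ = 2 n t / m. The third-longest wavelength is m = 3: λ = 2 × 1.36 × 600 / 3.00 = 544 nm.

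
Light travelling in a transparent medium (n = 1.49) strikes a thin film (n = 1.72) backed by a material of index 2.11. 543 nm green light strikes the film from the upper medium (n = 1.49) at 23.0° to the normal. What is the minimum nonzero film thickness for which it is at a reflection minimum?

83.9 nm

At the upper boundary (n = 1.49 to n = 1.72) the reflected ray undergoes a half-wave phase shift.
Bottom surface (1.72 → 2.11): reflection off a higher-index medium gives a half-wave phase shift.
Zero or two π shifts → no net half-wave offset.
So the condition for destructive reflection is 2 n t cos θ_r = (m + ½) λ.
Snell's law: 1.49 sin 23.0° = 1.72 sin θ_r → sin θ_r = 0.338, cos θ_r = 0.941.
Minimum at m = 0: t = λ / (4 n cos θ_r) = 543 / (4 × 1.72 × 0.941) = 83.9 nm.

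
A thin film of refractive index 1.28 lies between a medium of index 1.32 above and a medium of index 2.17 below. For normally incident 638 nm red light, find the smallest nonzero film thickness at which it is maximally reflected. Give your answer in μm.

Top surface (1.32 → 1.28): reflection off a lower-index medium gives no phase shift.
At the lower boundary (n = 1.28 to n = 2.17) the reflected ray undergoes a half-wave phase shift.
Net: one phase inversion between the two reflected rays.
For maximum reflection here: 2 n t = (m + ½) λ.
Minimum at m = 0: t = λ / (4 n) = 638 / (4 × 1.28) = 125 nm.

0.125 μm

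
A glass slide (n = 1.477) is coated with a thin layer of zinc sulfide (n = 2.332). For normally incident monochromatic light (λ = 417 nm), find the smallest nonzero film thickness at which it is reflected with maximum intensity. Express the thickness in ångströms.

447 Å

Top surface (1.0 → 2.332): reflection off a higher-index medium gives a half-wave phase shift.
Ray reflecting at the bottom interface goes from n = 2.332 toward n = 1.477: no phase shift.
Net: one phase inversion between the two reflected rays.
With one net inversion, constructive interference in reflection requires 2 n t = (m + ½) λ.
Minimum at m = 0: t = λ / (4 n) = 417 / (4 × 2.332) = 44.7 nm.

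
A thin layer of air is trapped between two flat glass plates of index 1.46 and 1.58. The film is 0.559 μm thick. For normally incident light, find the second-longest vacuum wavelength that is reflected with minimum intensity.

559 nm

Top surface (1.46 → 1.0): reflection off a lower-index medium gives no phase shift.
Ray reflecting at the bottom interface goes from n = 1.0 toward n = 1.58: a half-wave phase shift.
Net: one phase inversion between the two reflected rays.
For minimum reflection here: 2 n t = m λ.
λ = 2 n t / m. The second-longest wavelength is m = 2: λ = 2 × 1.0 × 559 / 2.00 = 559 nm.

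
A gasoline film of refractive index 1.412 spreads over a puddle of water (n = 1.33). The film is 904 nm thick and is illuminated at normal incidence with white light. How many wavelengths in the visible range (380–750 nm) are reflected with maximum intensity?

At the upper boundary (n = 1.0 to n = 1.412) the reflected ray undergoes a half-wave phase shift.
Bottom surface (1.412 → 1.33): reflection off a lower-index medium gives no phase shift.
Exactly one π shift → a net half-wave offset.
For maximum reflection here: 2 n t = (m + ½) λ.
λ = 2 n t / (m + ½) = 2553 / (m + ½) nm.
m=2: 1021 nm (IR); m=3: 729 nm (visible); m=4: 567 nm (visible); m=5: 464 nm (visible); m=6: 393 nm (visible); m=7: 340 nm (UV).

4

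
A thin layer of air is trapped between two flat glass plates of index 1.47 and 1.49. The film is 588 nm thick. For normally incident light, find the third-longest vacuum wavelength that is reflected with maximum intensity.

470 nm

Ray reflecting at the top interface goes from n = 1.47 toward n = 1.0: no phase shift.
Ray reflecting at the bottom interface goes from n = 1.0 toward n = 1.49: a half-wave phase shift.
Net: one phase inversion between the two reflected rays.
For bright reflection here: 2 n t = (m + ½) λ.
λ = 2 n t / (m + ½). The third-longest wavelength is m = 2: λ = 2 × 1.0 × 588 / 2.50 = 470 nm.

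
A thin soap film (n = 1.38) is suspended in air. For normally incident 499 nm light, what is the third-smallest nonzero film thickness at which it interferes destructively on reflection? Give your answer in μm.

0.542 μm

At the upper boundary (n = 1.0 to n = 1.38) the reflected ray undergoes a half-wave phase shift.
At the lower boundary (n = 1.38 to n = 1.0) the reflected ray undergoes no phase shift.
Net: one phase inversion between the two reflected rays.
With one net inversion, destructive interference in reflection requires 2 n t = m λ.
The third-smallest nonzero thickness corresponds to m = 3: t = m λ / (2 n) = 3.00 × 499 / (2 × 1.38) = 542 nm.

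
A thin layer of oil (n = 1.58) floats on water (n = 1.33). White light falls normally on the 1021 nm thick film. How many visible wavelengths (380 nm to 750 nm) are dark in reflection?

4

At the upper boundary (n = 1.0 to n = 1.58) the reflected ray undergoes a half-wave phase shift.
At the lower boundary (n = 1.58 to n = 1.33) the reflected ray undergoes no phase shift.
Net: one phase inversion between the two reflected rays.
So the condition for destructive reflection is 2 n t = m λ.
λ = 2 n t / m = 3226 / m nm.
m=4: 807 nm (IR); m=5: 645 nm (visible); m=6: 538 nm (visible); m=7: 461 nm (visible); m=8: 403 nm (visible); m=9: 358 nm (UV).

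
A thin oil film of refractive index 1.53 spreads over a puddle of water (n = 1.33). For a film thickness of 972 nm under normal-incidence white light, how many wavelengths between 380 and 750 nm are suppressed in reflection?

At the upper boundary (n = 1.0 to n = 1.53) the reflected ray undergoes a half-wave phase shift.
At the lower boundary (n = 1.53 to n = 1.33) the reflected ray undergoes no phase shift.
Exactly one π shift → a net half-wave offset.
With one net inversion, destructive interference in reflection requires 2 n t = m λ.
λ = 2 n t / m = 2974 / m nm.
m=3: 991 nm (IR); m=4: 744 nm (visible); m=5: 595 nm (visible); m=6: 496 nm (visible); m=7: 425 nm (visible); m=8: 372 nm (UV).

4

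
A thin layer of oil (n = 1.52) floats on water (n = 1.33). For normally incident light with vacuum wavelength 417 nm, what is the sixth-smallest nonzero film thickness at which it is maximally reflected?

754 nm

Ray reflecting at the top interface goes from n = 1.0 toward n = 1.52: a half-wave phase shift.
Ray reflecting at the bottom interface goes from n = 1.52 toward n = 1.33: no phase shift.
Net: one phase inversion between the two reflected rays.
For strong reflection here: 2 n t = (m + ½) λ.
The sixth-smallest nonzero thickness corresponds to m = 5: t = (m + ½) λ / (2 n) = 5.50 × 417 / (2 × 1.52) = 754 nm.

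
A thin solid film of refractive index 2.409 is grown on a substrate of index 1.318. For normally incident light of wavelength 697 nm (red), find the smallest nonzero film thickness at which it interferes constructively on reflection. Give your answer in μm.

Top surface (1.0 → 2.409): reflection off a higher-index medium gives a half-wave phase shift.
At the lower boundary (n = 2.409 to n = 1.318) the reflected ray undergoes no phase shift.
Net: one phase inversion between the two reflected rays.
So the condition for constructive reflection is 2 n t = (m + ½) λ.
Minimum at m = 0: t = λ / (4 n) = 697 / (4 × 2.409) = 72.3 nm.

0.0723 μm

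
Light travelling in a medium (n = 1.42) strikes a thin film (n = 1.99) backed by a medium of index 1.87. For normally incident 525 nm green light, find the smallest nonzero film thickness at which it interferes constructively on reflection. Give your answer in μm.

Top surface (1.42 → 1.99): reflection off a higher-index medium gives a half-wave phase shift.
Ray reflecting at the bottom interface goes from n = 1.99 toward n = 1.87: no phase shift.
Net: one phase inversion between the two reflected rays.
So the condition for constructive reflection is 2 n t = (m + ½) λ.
Minimum at m = 0: t = λ / (4 n) = 525 / (4 × 1.99) = 66.0 nm.

0.0660 μm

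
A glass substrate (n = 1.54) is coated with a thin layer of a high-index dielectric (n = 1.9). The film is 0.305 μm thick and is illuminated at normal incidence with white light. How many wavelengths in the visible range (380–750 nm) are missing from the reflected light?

Top surface (1.0 → 1.9): reflection off a higher-index medium gives a half-wave phase shift.
Bottom surface (1.9 → 1.54): reflection off a lower-index medium gives no phase shift.
Net: one phase inversion between the two reflected rays.
So the condition for destructive reflection is 2 n t = m λ.
λ = 2 n t / m = 1159 / m nm.
m=1: 1159 nm (IR); m=2: 580 nm (visible); m=3: 386 nm (visible); m=4: 290 nm (UV).

2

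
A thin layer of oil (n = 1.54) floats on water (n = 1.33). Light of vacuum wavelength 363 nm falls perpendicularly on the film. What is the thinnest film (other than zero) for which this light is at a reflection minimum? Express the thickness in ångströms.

At the upper boundary (n = 1.0 to n = 1.54) the reflected ray undergoes a half-wave phase shift.
Ray reflecting at the bottom interface goes from n = 1.54 toward n = 1.33: no phase shift.
Exactly one π shift → a net half-wave offset.
For dark reflection here: 2 n t = m λ.
Minimum nonzero at m = 1: t = λ / (2 n) = 363 / (2 × 1.54) = 118 nm.

1179 Å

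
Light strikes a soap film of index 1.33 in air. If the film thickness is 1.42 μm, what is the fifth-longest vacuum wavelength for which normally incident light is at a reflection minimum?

755 nm

Ray reflecting at the top interface goes from n = 1.0 toward n = 1.33: a half-wave phase shift.
At the lower boundary (n = 1.33 to n = 1.0) the reflected ray undergoes no phase shift.
Exactly one π shift → a net half-wave offset.
With one net inversion, destructive interference in reflection requires 2 n t = m λ.
λ = 2 n t / m. The fifth-longest wavelength is m = 5: λ = 2 × 1.33 × 1420 / 5.00 = 755 nm.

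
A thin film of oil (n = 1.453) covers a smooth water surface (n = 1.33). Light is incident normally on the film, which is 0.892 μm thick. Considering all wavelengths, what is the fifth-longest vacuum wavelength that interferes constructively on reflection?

Ray reflecting at the top interface goes from n = 1.0 toward n = 1.453: a half-wave phase shift.
At the lower boundary (n = 1.453 to n = 1.33) the reflected ray undergoes no phase shift.
Exactly one π shift → a net half-wave offset.
For strong reflection here: 2 n t = (m + ½) λ.
λ = 2 n t / (m + ½). The fifth-longest wavelength is m = 4: λ = 2 × 1.453 × 892 / 4.50 = 576 nm.

576 nm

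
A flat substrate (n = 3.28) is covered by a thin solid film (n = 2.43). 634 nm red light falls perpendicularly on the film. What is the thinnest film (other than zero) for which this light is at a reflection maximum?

At the upper boundary (n = 1.0 to n = 2.43) the reflected ray undergoes a half-wave phase shift.
Ray reflecting at the bottom interface goes from n = 2.43 toward n = 3.28: a half-wave phase shift.
The two reflections carry the same phase change, so no net offset.
With no net inversion, constructive interference in reflection requires 2 n t = m λ.
Minimum nonzero at m = 1: t = λ / (2 n) = 634 / (2 × 2.43) = 130 nm.

130 nm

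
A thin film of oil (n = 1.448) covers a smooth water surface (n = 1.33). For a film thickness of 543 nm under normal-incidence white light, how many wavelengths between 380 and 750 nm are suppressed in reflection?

2

Top surface (1.0 → 1.448): reflection off a higher-index medium gives a half-wave phase shift.
At the lower boundary (n = 1.448 to n = 1.33) the reflected ray undergoes no phase shift.
Net: one phase inversion between the two reflected rays.
So the condition for destructive reflection is 2 n t = m λ.
λ = 2 n t / m = 1573 / m nm.
m=2: 786 nm (IR); m=3: 524 nm (visible); m=4: 393 nm (visible); m=5: 315 nm (UV).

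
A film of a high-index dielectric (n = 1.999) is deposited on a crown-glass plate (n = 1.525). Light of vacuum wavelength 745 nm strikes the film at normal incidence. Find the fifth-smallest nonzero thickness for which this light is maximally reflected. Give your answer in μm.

Ray reflecting at the top interface goes from n = 1.0 toward n = 1.999: a half-wave phase shift.
Ray reflecting at the bottom interface goes from n = 1.999 toward n = 1.525: no phase shift.
The two reflections differ by half a wavelength.
So the condition for constructive reflection is 2 n t = (m + ½) λ.
The fifth-smallest nonzero thickness corresponds to m = 4: t = (m + ½) λ / (2 n) = 4.50 × 745 / (2 × 1.999) = 839 nm.

0.839 μm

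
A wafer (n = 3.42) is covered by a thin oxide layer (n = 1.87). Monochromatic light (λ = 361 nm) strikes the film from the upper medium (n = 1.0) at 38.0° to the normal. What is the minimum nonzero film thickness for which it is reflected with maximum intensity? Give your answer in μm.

0.102 μm

Ray reflecting at the top interface goes from n = 1.0 toward n = 1.87: a half-wave phase shift.
Bottom surface (1.87 → 3.42): reflection off a higher-index medium gives a half-wave phase shift.
The two reflections carry the same phase change, so no net offset.
For strong reflection here: 2 n t cos θ_r = m λ.
Snell's law: 1.0 sin 38.0° = 1.87 sin θ_r → sin θ_r = 0.329, cos θ_r = 0.944.
Minimum nonzero at m = 1: t = λ / (2 n cos θ_r) = 361 / (2 × 1.87 × 0.944) = 102 nm.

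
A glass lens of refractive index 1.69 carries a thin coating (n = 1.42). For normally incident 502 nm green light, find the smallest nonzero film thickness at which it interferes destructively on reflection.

88.4 nm

Ray reflecting at the top interface goes from n = 1.0 toward n = 1.42: a half-wave phase shift.
Bottom surface (1.42 → 1.69): reflection off a higher-index medium gives a half-wave phase shift.
Net: no relative phase inversion (both shifts match).
So the condition for destructive reflection is 2 n t = (m + ½) λ.
Minimum at m = 0: t = λ / (4 n) = 502 / (4 × 1.42) = 88.4 nm.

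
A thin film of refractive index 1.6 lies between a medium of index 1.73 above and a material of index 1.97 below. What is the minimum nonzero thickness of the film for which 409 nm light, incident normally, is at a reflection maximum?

Ray reflecting at the top interface goes from n = 1.73 toward n = 1.6: no phase shift.
At the lower boundary (n = 1.6 to n = 1.97) the reflected ray undergoes a half-wave phase shift.
Exactly one π shift → a net half-wave offset.
So the condition for constructive reflection is 2 n t = (m + ½) λ.
Minimum at m = 0: t = λ / (4 n) = 409 / (4 × 1.6) = 63.9 nm.

63.9 nm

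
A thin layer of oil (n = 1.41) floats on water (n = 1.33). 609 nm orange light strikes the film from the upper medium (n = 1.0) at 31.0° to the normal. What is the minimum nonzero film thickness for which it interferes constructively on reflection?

116 nm

Ray reflecting at the top interface goes from n = 1.0 toward n = 1.41: a half-wave phase shift.
At the lower boundary (n = 1.41 to n = 1.33) the reflected ray undergoes no phase shift.
Exactly one π shift → a net half-wave offset.
With one net inversion, constructive interference in reflection requires 2 n t cos θ_r = (m + ½) λ.
Snell's law: 1.0 sin 31.0° = 1.41 sin θ_r → sin θ_r = 0.365, cos θ_r = 0.931.
Minimum at m = 0: t = λ / (4 n cos θ_r) = 609 / (4 × 1.41 × 0.931) = 116 nm.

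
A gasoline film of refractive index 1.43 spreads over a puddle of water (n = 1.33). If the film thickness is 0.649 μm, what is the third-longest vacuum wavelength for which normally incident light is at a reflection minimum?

Ray reflecting at the top interface goes from n = 1.0 toward n = 1.43: a half-wave phase shift.
Ray reflecting at the bottom interface goes from n = 1.43 toward n = 1.33: no phase shift.
Exactly one π shift → a net half-wave offset.
For minimum reflection here: 2 n t = m λ.
λ = 2 n t / m. The third-longest wavelength is m = 3: λ = 2 × 1.43 × 649 / 3.00 = 619 nm.

619 nm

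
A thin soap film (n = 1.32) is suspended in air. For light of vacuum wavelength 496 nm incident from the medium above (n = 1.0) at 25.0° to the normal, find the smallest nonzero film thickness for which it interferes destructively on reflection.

198 nm

At the upper boundary (n = 1.0 to n = 1.32) the reflected ray undergoes a half-wave phase shift.
Ray reflecting at the bottom interface goes from n = 1.32 toward n = 1.0: no phase shift.
The two reflections differ by half a wavelength.
With one net inversion, destructive interference in reflection requires 2 n t cos θ_r = m λ.
Snell's law: 1.0 sin 25.0° = 1.32 sin θ_r → sin θ_r = 0.320, cos θ_r = 0.947.
Minimum nonzero at m = 1: t = λ / (2 n cos θ_r) = 496 / (2 × 1.32 × 0.947) = 198 nm.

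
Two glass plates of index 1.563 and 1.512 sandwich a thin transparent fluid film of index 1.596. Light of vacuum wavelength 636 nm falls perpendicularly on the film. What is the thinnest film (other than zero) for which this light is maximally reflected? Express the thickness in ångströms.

996 Å

Top surface (1.563 → 1.596): reflection off a higher-index medium gives a half-wave phase shift.
Ray reflecting at the bottom interface goes from n = 1.596 toward n = 1.512: no phase shift.
Net: one phase inversion between the two reflected rays.
So the condition for constructive reflection is 2 n t = (m + ½) λ.
Minimum at m = 0: t = λ / (4 n) = 636 / (4 × 1.596) = 99.6 nm.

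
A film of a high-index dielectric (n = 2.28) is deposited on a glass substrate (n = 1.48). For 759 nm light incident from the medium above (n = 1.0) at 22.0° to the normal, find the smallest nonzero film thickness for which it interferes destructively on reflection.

Ray reflecting at the top interface goes from n = 1.0 toward n = 2.28: a half-wave phase shift.
Bottom surface (2.28 → 1.48): reflection off a lower-index medium gives no phase shift.
The two reflections differ by half a wavelength.
So the condition for destructive reflection is 2 n t cos θ_r = m λ.
Snell's law: 1.0 sin 22.0° = 2.28 sin θ_r → sin θ_r = 0.164, cos θ_r = 0.986.
Minimum nonzero at m = 1: t = λ / (2 n cos θ_r) = 759 / (2 × 2.28 × 0.986) = 169 nm.

169 nm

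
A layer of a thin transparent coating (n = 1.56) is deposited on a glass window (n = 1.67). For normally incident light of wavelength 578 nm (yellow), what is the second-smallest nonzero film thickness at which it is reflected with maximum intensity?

371 nm

Top surface (1.0 → 1.56): reflection off a higher-index medium gives a half-wave phase shift.
Bottom surface (1.56 → 1.67): reflection off a higher-index medium gives a half-wave phase shift.
Net: no relative phase inversion (both shifts match).
For bright reflection here: 2 n t = m λ.
The second-smallest nonzero thickness corresponds to m = 2: t = m λ / (2 n) = 2.00 × 578 / (2 × 1.56) = 371 nm.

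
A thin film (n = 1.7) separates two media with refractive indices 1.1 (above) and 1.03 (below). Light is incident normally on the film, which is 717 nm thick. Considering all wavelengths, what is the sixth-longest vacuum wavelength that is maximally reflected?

443 nm

At the upper boundary (n = 1.1 to n = 1.7) the reflected ray undergoes a half-wave phase shift.
At the lower boundary (n = 1.7 to n = 1.03) the reflected ray undergoes no phase shift.
Net: one phase inversion between the two reflected rays.
With one net inversion, constructive interference in reflection requires 2 n t = (m + ½) λ.
λ = 2 n t / (m + ½). The sixth-longest wavelength is m = 5: λ = 2 × 1.7 × 717 / 5.50 = 443 nm.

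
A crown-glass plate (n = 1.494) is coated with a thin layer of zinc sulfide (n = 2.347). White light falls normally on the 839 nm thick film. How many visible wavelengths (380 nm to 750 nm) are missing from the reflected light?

5

At the upper boundary (n = 1.0 to n = 2.347) the reflected ray undergoes a half-wave phase shift.
At the lower boundary (n = 2.347 to n = 1.494) the reflected ray undergoes no phase shift.
The two reflections differ by half a wavelength.
So the condition for destructive reflection is 2 n t = m λ.
λ = 2 n t / m = 3938 / m nm.
m=5: 788 nm (IR); m=6: 656 nm (visible); m=7: 563 nm (visible); m=8: 492 nm (visible); m=9: 438 nm (visible); m=10: 394 nm (visible); m=11: 358 nm (UV).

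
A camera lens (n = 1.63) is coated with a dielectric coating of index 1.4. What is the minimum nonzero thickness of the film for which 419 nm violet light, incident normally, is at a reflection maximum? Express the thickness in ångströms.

1496 Å

Top surface (1.0 → 1.4): reflection off a higher-index medium gives a half-wave phase shift.
At the lower boundary (n = 1.4 to n = 1.63) the reflected ray undergoes a half-wave phase shift.
The two reflections carry the same phase change, so no net offset.
So the condition for constructive reflection is 2 n t = m λ.
Minimum nonzero at m = 1: t = λ / (2 n) = 419 / (2 × 1.4) = 150 nm.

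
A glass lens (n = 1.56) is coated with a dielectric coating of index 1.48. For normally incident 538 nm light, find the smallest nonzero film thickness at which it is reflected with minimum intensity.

90.9 nm

Top surface (1.0 → 1.48): reflection off a higher-index medium gives a half-wave phase shift.
Ray reflecting at the bottom interface goes from n = 1.48 toward n = 1.56: a half-wave phase shift.
Zero or two π shifts → no net half-wave offset.
With no net inversion, destructive interference in reflection requires 2 n t = (m + ½) λ.
Minimum at m = 0: t = λ / (4 n) = 538 / (4 × 1.48) = 90.9 nm.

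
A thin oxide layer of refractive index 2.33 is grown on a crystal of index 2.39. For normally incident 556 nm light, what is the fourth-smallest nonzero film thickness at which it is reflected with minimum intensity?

418 nm

Top surface (1.0 → 2.33): reflection off a higher-index medium gives a half-wave phase shift.
At the lower boundary (n = 2.33 to n = 2.39) the reflected ray undergoes a half-wave phase shift.
Net: no relative phase inversion (both shifts match).
With no net inversion, destructive interference in reflection requires 2 n t = (m + ½) λ.
The fourth-smallest nonzero thickness corresponds to m = 3: t = (m + ½) λ / (2 n) = 3.50 × 556 / (2 × 2.33) = 418 nm.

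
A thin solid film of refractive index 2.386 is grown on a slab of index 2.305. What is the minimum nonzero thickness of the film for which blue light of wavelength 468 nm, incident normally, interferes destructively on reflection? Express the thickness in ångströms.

Ray reflecting at the top interface goes from n = 1.0 toward n = 2.386: a half-wave phase shift.
At the lower boundary (n = 2.386 to n = 2.305) the reflected ray undergoes no phase shift.
Net: one phase inversion between the two reflected rays.
For minimum reflection here: 2 n t = m λ.
Minimum nonzero at m = 1: t = λ / (2 n) = 468 / (2 × 2.386) = 98.1 nm.

981 Å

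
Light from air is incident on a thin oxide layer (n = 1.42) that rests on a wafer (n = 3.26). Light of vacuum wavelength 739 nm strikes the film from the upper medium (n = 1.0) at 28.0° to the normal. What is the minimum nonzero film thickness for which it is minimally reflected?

At the upper boundary (n = 1.0 to n = 1.42) the reflected ray undergoes a half-wave phase shift.
Ray reflecting at the bottom interface goes from n = 1.42 toward n = 3.26: a half-wave phase shift.
Net: no relative phase inversion (both shifts match).
With no net inversion, destructive interference in reflection requires 2 n t cos θ_r = (m + ½) λ.
Snell's law: 1.0 sin 28.0° = 1.42 sin θ_r → sin θ_r = 0.331, cos θ_r = 0.944.
Minimum at m = 0: t = λ / (4 n cos θ_r) = 739 / (4 × 1.42 × 0.944) = 138 nm.

138 nm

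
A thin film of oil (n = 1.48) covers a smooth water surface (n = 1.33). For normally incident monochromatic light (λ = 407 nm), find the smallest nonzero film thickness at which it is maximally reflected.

Top surface (1.0 → 1.48): reflection off a higher-index medium gives a half-wave phase shift.
Ray reflecting at the bottom interface goes from n = 1.48 toward n = 1.33: no phase shift.
Net: one phase inversion between the two reflected rays.
For bright reflection here: 2 n t = (m + ½) λ.
Minimum at m = 0: t = λ / (4 n) = 407 / (4 × 1.48) = 68.8 nm.

68.8 nm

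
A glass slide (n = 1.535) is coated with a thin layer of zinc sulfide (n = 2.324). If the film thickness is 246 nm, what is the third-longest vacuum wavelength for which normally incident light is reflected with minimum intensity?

381 nm

Ray reflecting at the top interface goes from n = 1.0 toward n = 2.324: a half-wave phase shift.
At the lower boundary (n = 2.324 to n = 1.535) the reflected ray undergoes no phase shift.
Net: one phase inversion between the two reflected rays.
So the condition for destructive reflection is 2 n t = m λ.
λ = 2 n t / m. The third-longest wavelength is m = 3: λ = 2 × 2.324 × 246 / 3.00 = 381 nm.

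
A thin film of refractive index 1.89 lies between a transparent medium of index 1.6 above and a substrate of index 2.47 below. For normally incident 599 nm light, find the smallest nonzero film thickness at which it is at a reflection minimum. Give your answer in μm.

0.0792 μm

Top surface (1.6 → 1.89): reflection off a higher-index medium gives a half-wave phase shift.
Bottom surface (1.89 → 2.47): reflection off a higher-index medium gives a half-wave phase shift.
The two reflections carry the same phase change, so no net offset.
For dark reflection here: 2 n t = (m + ½) λ.
Minimum at m = 0: t = λ / (4 n) = 599 / (4 × 1.89) = 79.2 nm.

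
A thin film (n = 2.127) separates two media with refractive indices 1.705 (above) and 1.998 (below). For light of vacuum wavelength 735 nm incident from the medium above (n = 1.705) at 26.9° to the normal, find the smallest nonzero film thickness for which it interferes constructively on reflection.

Ray reflecting at the top interface goes from n = 1.705 toward n = 2.127: a half-wave phase shift.
Ray reflecting at the bottom interface goes from n = 2.127 toward n = 1.998: no phase shift.
Exactly one π shift → a net half-wave offset.
So the condition for constructive reflection is 2 n t cos θ_r = (m + ½) λ.
Snell's law: 1.705 sin 26.9° = 2.127 sin θ_r → sin θ_r = 0.363, cos θ_r = 0.932.
Minimum at m = 0: t = λ / (4 n cos θ_r) = 735 / (4 × 2.127 × 0.932) = 92.7 nm.

92.7 nm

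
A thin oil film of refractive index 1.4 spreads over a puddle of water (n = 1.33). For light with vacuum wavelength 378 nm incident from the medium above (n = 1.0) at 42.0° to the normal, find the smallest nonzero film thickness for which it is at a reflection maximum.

76.8 nm

Ray reflecting at the top interface goes from n = 1.0 toward n = 1.4: a half-wave phase shift.
Ray reflecting at the bottom interface goes from n = 1.4 toward n = 1.33: no phase shift.
Exactly one π shift → a net half-wave offset.
With one net inversion, constructive interference in reflection requires 2 n t cos θ_r = (m + ½) λ.
Snell's law: 1.0 sin 42.0° = 1.4 sin θ_r → sin θ_r = 0.478, cos θ_r = 0.878.
Minimum at m = 0: t = λ / (4 n cos θ_r) = 378 / (4 × 1.4 × 0.878) = 76.8 nm.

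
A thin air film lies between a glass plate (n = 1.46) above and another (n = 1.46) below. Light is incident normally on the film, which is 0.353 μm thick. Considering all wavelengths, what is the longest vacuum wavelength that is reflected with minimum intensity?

At the upper boundary (n = 1.46 to n = 1.0) the reflected ray undergoes no phase shift.
At the lower boundary (n = 1.0 to n = 1.46) the reflected ray undergoes a half-wave phase shift.
Exactly one π shift → a net half-wave offset.
With one net inversion, destructive interference in reflection requires 2 n t = m λ.
λ = 2 n t / m. The longest wavelength is m = 1: λ = 2 × 1.0 × 353 / 1.00 = 706 nm.

706 nm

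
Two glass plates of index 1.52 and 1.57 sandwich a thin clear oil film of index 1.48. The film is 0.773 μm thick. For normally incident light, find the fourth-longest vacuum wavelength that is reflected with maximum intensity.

654 nm

Ray reflecting at the top interface goes from n = 1.52 toward n = 1.48: no phase shift.
Bottom surface (1.48 → 1.57): reflection off a higher-index medium gives a half-wave phase shift.
Net: one phase inversion between the two reflected rays.
So the condition for constructive reflection is 2 n t = (m + ½) λ.
λ = 2 n t / (m + ½). The fourth-longest wavelength is m = 3: λ = 2 × 1.48 × 773 / 3.50 = 654 nm.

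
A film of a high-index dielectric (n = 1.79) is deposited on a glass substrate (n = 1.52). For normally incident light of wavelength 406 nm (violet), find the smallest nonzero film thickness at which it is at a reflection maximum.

56.7 nm

Top surface (1.0 → 1.79): reflection off a higher-index medium gives a half-wave phase shift.
At the lower boundary (n = 1.79 to n = 1.52) the reflected ray undergoes no phase shift.
The two reflections differ by half a wavelength.
For maximum reflection here: 2 n t = (m + ½) λ.
Minimum at m = 0: t = λ / (4 n) = 406 / (4 × 1.79) = 56.7 nm.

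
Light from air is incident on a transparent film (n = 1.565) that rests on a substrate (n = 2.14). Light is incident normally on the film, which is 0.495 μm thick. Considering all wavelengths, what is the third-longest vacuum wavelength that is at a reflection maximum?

Top surface (1.0 → 1.565): reflection off a higher-index medium gives a half-wave phase shift.
Bottom surface (1.565 → 2.14): reflection off a higher-index medium gives a half-wave phase shift.
Zero or two π shifts → no net half-wave offset.
For bright reflection here: 2 n t = m λ.
λ = 2 n t / m. The third-longest wavelength is m = 3: λ = 2 × 1.565 × 495 / 3.00 = 516 nm.

516 nm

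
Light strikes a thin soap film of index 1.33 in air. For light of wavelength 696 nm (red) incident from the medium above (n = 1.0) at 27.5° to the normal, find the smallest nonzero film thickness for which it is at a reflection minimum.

279 nm

Top surface (1.0 → 1.33): reflection off a higher-index medium gives a half-wave phase shift.
Ray reflecting at the bottom interface goes from n = 1.33 toward n = 1.0: no phase shift.
Exactly one π shift → a net half-wave offset.
So the condition for destructive reflection is 2 n t cos θ_r = m λ.
Snell's law: 1.0 sin 27.5° = 1.33 sin θ_r → sin θ_r = 0.347, cos θ_r = 0.938.
Minimum nonzero at m = 1: t = λ / (2 n cos θ_r) = 696 / (2 × 1.33 × 0.938) = 279 nm.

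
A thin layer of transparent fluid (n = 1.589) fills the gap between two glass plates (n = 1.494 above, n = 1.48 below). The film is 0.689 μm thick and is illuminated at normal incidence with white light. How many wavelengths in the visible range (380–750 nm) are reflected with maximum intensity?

Top surface (1.494 → 1.589): reflection off a higher-index medium gives a half-wave phase shift.
Ray reflecting at the bottom interface goes from n = 1.589 toward n = 1.48: no phase shift.
The two reflections differ by half a wavelength.
For strong reflection here: 2 n t = (m + ½) λ.
λ = 2 n t / (m + ½) = 2190 / (m + ½) nm.
m=2: 876 nm (IR); m=3: 626 nm (visible); m=4: 487 nm (visible); m=5: 398 nm (visible); m=6: 337 nm (UV).

3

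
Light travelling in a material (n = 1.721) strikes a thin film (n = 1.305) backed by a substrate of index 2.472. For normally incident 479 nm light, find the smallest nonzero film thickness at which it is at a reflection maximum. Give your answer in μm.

0.0918 μm

Top surface (1.721 → 1.305): reflection off a lower-index medium gives no phase shift.
Bottom surface (1.305 → 2.472): reflection off a higher-index medium gives a half-wave phase shift.
The two reflections differ by half a wavelength.
So the condition for constructive reflection is 2 n t = (m + ½) λ.
Minimum at m = 0: t = λ / (4 n) = 479 / (4 × 1.305) = 91.8 nm.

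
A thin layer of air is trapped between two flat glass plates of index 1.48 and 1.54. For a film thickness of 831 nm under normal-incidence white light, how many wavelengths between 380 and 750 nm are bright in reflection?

2

At the upper boundary (n = 1.48 to n = 1.0) the reflected ray undergoes no phase shift.
Ray reflecting at the bottom interface goes from n = 1.0 toward n = 1.54: a half-wave phase shift.
Exactly one π shift → a net half-wave offset.
For strong reflection here: 2 n t = (m + ½) λ.
λ = 2 n t / (m + ½) = 1662 / (m + ½) nm.
m=1: 1108 nm (IR); m=2: 665 nm (visible); m=3: 475 nm (visible); m=4: 369 nm (UV).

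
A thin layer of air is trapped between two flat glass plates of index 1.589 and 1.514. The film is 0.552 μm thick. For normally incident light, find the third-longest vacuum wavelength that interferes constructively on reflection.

442 nm

Top surface (1.589 → 1.0): reflection off a lower-index medium gives no phase shift.
At the lower boundary (n = 1.0 to n = 1.514) the reflected ray undergoes a half-wave phase shift.
Net: one phase inversion between the two reflected rays.
With one net inversion, constructive interference in reflection requires 2 n t = (m + ½) λ.
λ = 2 n t / (m + ½). The third-longest wavelength is m = 2: λ = 2 × 1.0 × 552 / 2.50 = 442 nm.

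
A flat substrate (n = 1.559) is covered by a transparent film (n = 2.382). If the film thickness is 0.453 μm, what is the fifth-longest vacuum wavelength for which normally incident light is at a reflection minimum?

Top surface (1.0 → 2.382): reflection off a higher-index medium gives a half-wave phase shift.
At the lower boundary (n = 2.382 to n = 1.559) the reflected ray undergoes no phase shift.
Exactly one π shift → a net half-wave offset.
For minimum reflection here: 2 n t = m λ.
λ = 2 n t / m. The fifth-longest wavelength is m = 5: λ = 2 × 2.382 × 453 / 5.00 = 432 nm.

432 nm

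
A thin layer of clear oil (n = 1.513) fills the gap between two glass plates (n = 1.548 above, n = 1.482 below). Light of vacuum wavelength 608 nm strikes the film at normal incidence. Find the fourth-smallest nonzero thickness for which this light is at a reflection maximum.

804 nm

Ray reflecting at the top interface goes from n = 1.548 toward n = 1.513: no phase shift.
Ray reflecting at the bottom interface goes from n = 1.513 toward n = 1.482: no phase shift.
The two reflections carry the same phase change, so no net offset.
With no net inversion, constructive interference in reflection requires 2 n t = m λ.
The fourth-smallest nonzero thickness corresponds to m = 4: t = m λ / (2 n) = 4.00 × 608 / (2 × 1.513) = 804 nm.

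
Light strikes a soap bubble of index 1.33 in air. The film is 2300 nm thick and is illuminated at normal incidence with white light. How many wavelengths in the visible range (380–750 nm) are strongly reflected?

8

Top surface (1.0 → 1.33): reflection off a higher-index medium gives a half-wave phase shift.
At the lower boundary (n = 1.33 to n = 1.0) the reflected ray undergoes no phase shift.
Exactly one π shift → a net half-wave offset.
With one net inversion, constructive interference in reflection requires 2 n t = (m + ½) λ.
λ = 2 n t / (m + ½) = 6118 / (m + ½) nm.
m=7: 816 nm (IR); m=8: 720 nm (visible); m=9: 644 nm (visible); m=10: 583 nm (visible); m=11: 532 nm (visible); m=12: 489 nm (visible); m=13: 453 nm (visible); m=14: 422 nm (visible); m=15: 395 nm (visible); m=16: 371 nm (UV).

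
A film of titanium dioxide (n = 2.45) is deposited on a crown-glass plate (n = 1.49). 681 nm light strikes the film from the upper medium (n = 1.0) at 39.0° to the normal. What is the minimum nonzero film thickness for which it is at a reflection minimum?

144 nm

At the upper boundary (n = 1.0 to n = 2.45) the reflected ray undergoes a half-wave phase shift.
Ray reflecting at the bottom interface goes from n = 2.45 toward n = 1.49: no phase shift.
The two reflections differ by half a wavelength.
With one net inversion, destructive interference in reflection requires 2 n t cos θ_r = m λ.
Snell's law: 1.0 sin 39.0° = 2.45 sin θ_r → sin θ_r = 0.257, cos θ_r = 0.966.
Minimum nonzero at m = 1: t = λ / (2 n cos θ_r) = 681 / (2 × 2.45 × 0.966) = 144 nm.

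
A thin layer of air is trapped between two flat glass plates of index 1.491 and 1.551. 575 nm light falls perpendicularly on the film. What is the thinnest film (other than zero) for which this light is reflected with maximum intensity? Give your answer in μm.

Top surface (1.491 → 1.0): reflection off a lower-index medium gives no phase shift.
Ray reflecting at the bottom interface goes from n = 1.0 toward n = 1.551: a half-wave phase shift.
Net: one phase inversion between the two reflected rays.
With one net inversion, constructive interference in reflection requires 2 n t = (m + ½) λ.
Minimum at m = 0: t = λ / (4 n) = 575 / (4 × 1.0) = 144 nm.

0.144 μm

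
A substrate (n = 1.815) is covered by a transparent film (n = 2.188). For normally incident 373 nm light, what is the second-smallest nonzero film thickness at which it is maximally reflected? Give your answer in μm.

Top surface (1.0 → 2.188): reflection off a higher-index medium gives a half-wave phase shift.
At the lower boundary (n = 2.188 to n = 1.815) the reflected ray undergoes no phase shift.
The two reflections differ by half a wavelength.
With one net inversion, constructive interference in reflection requires 2 n t = (m + ½) λ.
The second-smallest nonzero thickness corresponds to m = 1: t = (m + ½) λ / (2 n) = 1.50 × 373 / (2 × 2.188) = 128 nm.

0.128 μm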